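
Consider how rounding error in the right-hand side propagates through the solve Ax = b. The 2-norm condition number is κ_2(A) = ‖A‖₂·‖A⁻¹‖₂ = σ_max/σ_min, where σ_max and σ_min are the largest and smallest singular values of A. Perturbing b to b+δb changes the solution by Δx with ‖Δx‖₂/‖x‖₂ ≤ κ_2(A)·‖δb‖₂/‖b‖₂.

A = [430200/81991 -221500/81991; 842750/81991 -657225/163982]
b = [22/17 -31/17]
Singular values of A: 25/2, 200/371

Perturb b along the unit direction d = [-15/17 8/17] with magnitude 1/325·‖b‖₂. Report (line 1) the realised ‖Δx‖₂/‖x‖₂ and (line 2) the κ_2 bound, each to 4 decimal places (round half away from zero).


0.0034
0.0713

from the listed singular values, σ₁ = 25/2, σ_n = 200/371
κ = σ_max/σ_min = (25/2)/(200/371) = 23.1875
worst-case relative error ≤ 23.1875 × 1/325 = 0.0713
solve Ax = b  →  x = [-1.5008 -3.3938]
2-norm of b is 2.2361; of x, 3.7109
Δx = A⁻¹·δb where δb = 1/325·2.2361·d; ‖Δx‖ = 0.0128
relative error = 0.0034
so the bound overstates the realised error by a factor of ≈ 20.7444 (computed from the unrounded values)


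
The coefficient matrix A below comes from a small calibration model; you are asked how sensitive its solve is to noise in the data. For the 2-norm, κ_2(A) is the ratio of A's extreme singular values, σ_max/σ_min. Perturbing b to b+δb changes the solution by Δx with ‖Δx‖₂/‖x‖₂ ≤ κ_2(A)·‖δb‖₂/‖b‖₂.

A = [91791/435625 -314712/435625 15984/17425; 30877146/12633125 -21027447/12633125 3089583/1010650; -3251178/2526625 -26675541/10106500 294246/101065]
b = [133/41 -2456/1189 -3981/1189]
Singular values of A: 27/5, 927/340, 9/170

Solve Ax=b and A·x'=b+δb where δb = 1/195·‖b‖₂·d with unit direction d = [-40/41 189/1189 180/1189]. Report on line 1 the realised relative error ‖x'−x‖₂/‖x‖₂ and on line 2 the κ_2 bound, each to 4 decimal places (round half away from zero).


largest singular value 27/5, smallest 9/170
condition number: (27/5) ÷ (9/170) = 102.0000
perturbation bound = 102.0000·1/195 = 0.5231
solve Ax = b  →  x = [17.1832 -57.6040 -45.7778]
‖b‖₂ = 5.0990 and ‖x‖₂ = 75.5585
δb = ε·‖b‖·d = [-0.0255 0.0042 0.0040]; solving A·Δx = δb gives ‖Δx‖ = 0.4939
dividing the unrounded norms, ‖Δx‖/‖x‖ = 0.0065
tightness: 0.0065 against a bound of 0.5231 (unrounded ratio ≈ 0.0125)

0.0065
0.5231


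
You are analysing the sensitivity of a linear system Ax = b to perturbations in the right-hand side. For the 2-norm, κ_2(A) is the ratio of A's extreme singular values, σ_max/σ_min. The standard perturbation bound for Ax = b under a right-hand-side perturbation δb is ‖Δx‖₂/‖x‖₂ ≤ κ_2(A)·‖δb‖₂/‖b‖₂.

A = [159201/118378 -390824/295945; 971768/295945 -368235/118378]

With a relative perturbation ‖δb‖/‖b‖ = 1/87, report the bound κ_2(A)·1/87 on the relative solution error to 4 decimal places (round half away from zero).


1.8046

M = AᵀA = [26100332209/2072980900 -1242776808/103649045; -1242776808/103649045 23673958441/2072980900]. tr(M)=1183693/49298, det(M)=5764801/246490000
solving λ² − 1183693/49298·λ + 5764801/246490000 = 0 gives λ = 2401/100, 2401/2464900
σ_max=√(2401/100)=(49/10), σ_min=√(2401/2464900)=(49/1570) → κ = 157.0000
bound on ‖Δx‖/‖x‖: κ·ε = 157.0000·1/87 = 1.8046


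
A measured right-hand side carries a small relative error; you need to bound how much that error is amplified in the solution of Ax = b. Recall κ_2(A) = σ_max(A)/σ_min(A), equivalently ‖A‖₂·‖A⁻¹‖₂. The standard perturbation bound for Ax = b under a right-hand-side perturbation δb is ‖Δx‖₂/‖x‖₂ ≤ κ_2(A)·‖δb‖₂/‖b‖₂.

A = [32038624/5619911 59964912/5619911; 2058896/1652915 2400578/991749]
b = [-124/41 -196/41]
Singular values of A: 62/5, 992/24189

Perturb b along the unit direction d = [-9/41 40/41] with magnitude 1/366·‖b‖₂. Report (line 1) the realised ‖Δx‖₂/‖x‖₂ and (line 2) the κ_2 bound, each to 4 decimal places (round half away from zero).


0.0039
0.8261

from the listed singular values, σ₁ = 62/5, σ_n = 992/24189
κ_2(A) = (62/5) / (992/24189) = 302.3625
κ_2(A)·‖δb‖/‖b‖ = 0.8261
solve Ax = b  →  x = [85.9096 -46.1841]
‖b‖ = 5.6569, ‖x‖ = 97.5368
with δb = [-0.0034 0.0151], A·Δx = δb → ‖Δx‖ = 0.3769
dividing the unrounded norms, ‖Δx‖/‖x‖ = 0.0039
tightness: 0.0039 against a bound of 0.8261 (unrounded ratio ≈ 0.0047)


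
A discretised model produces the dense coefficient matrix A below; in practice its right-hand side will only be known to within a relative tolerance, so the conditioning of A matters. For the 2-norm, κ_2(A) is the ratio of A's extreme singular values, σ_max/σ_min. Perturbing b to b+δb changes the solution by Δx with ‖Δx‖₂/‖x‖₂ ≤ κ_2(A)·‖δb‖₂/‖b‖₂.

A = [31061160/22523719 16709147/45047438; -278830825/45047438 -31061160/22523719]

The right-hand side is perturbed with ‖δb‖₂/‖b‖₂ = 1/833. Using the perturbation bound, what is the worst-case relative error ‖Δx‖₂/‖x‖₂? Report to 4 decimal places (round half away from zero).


0.1287

M = AᵀA = [48545991441025/1207181243524 2730462330960/301795310881; 2730462330960/301795310881 2461854988489/1207181243524]. tr(M)=15171875797/359066402, det(M)=446265625/2872531216
λ_max, λ_min = (15171875797/359066402 ± √57526423925860467396/32232170261306401)/2 = 169/4, 2640625/718132804
σ_max=√(169/4)=(13/2), σ_min=√(2640625/718132804)=(1625/26798) → κ = 107.1920
κ_2(A)·‖δb‖/‖b‖ = 0.1287


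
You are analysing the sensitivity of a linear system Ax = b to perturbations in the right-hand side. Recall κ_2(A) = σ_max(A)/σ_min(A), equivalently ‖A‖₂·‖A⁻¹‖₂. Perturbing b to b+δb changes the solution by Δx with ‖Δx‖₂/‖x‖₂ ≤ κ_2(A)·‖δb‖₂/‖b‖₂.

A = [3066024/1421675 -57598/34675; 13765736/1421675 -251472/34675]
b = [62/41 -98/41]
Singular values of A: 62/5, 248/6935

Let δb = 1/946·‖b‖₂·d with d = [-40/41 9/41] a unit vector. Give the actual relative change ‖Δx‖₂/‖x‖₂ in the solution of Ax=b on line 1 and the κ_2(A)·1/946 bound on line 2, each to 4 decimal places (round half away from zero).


0.0015
0.3665

largest singular value 62/5, smallest 248/6935
κ_2(A) = (62/5) / (248/6935) = 346.7500
worst-case relative error ≤ 346.7500 × 1/946 = 0.3665
solve Ax = b  →  x = [-33.6855 -44.6452]
2-norm of b is 2.8284; of x, 55.9277
re-solving with b+δb shifts x by Δx of norm 0.0836
realised ‖Δx‖/‖x‖ = 0.0015
tightness: 0.0015 against a bound of 0.3665 (unrounded ratio ≈ 0.0041)


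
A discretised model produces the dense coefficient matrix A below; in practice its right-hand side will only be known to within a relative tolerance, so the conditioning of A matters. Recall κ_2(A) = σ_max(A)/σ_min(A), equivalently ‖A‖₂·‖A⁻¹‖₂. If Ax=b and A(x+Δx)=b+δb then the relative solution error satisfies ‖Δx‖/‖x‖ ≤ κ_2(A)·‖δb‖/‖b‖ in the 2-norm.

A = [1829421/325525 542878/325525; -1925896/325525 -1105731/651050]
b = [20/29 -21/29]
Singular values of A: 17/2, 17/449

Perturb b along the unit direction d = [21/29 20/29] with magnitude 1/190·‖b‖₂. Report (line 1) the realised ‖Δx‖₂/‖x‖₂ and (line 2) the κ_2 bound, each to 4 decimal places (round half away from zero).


largest singular value 17/2, smallest 17/449
κ = σ_max/σ_min = (17/2)/(17/449) = 224.5000
κ_2(A)·‖δb‖/‖b‖ = 1.1816
solve Ax = b  →  x = [0.1129 0.0329]
‖b‖₂ = 1.0000 and ‖x‖₂ = 0.1176
re-solving with b+δb shifts x by Δx of norm 0.1390
dividing the unrounded norms, ‖Δx‖/‖x‖ = 1.1816
tightness: 1.1816 against a bound of 1.1816; the bound is attained (ratio 1)

1.1816
1.1816


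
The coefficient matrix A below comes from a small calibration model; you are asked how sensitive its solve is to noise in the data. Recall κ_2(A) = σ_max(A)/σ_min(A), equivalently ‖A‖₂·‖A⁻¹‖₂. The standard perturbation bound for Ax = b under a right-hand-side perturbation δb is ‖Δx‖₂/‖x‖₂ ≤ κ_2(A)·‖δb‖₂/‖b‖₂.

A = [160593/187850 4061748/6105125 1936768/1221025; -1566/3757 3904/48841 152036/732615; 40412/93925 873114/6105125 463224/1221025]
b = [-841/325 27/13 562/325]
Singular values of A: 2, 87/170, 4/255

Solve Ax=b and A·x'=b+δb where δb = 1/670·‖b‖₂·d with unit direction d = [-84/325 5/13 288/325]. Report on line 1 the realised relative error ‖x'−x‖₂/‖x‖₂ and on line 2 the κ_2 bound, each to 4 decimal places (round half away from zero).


σ_max = 2, σ_min = 4/255
κ_2(A) = 2 / (4/255) = 127.5000
perturbation bound = 127.5000·1/670 = 0.1903
solve Ax = b  →  x = [-2.1947 -176.5242 73.5920]
‖b‖ = 3.7417, ‖x‖ = 191.2626
δb = ε·‖b‖·d = [-0.0014 0.0021 0.0049]; solving A·Δx = δb gives ‖Δx‖ = 0.3560
relative error = 0.0019
tightness: 0.0019 against a bound of 0.1903 (unrounded ratio ≈ 0.0098)

0.0019
0.1903


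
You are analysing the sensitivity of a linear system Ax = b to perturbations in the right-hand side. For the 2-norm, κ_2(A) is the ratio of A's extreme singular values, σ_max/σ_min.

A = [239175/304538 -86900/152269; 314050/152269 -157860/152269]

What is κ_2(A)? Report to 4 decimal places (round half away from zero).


AᵀA = [2672865625/548777476 -354840750/137194369; -354840750/137194369 192138400/137194369]; tr = 11908025/1898884, det = 62500/474721
eigenvalues of AᵀA: λ = (tr ± √(tr²−4·det))/2 = 25/4, 10000/474721
so κ_2 = √((25/4) / (10000/474721)) = 17.2250

17.2250


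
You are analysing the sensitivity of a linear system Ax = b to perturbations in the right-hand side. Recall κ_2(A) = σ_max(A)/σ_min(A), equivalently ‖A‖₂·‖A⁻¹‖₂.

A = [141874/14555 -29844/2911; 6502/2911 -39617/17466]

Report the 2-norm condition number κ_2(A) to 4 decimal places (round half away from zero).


266.2500

M = AᵀA = [12602696/126025 -7939463/75615; -7939463/75615 20007985/181476]. tr(M)=953896681/4536900, det(M)=707281/1134225
char-poly roots: 841/4 and 3364/1134225
so κ_2 = √((841/4) / (3364/1134225)) = 266.2500


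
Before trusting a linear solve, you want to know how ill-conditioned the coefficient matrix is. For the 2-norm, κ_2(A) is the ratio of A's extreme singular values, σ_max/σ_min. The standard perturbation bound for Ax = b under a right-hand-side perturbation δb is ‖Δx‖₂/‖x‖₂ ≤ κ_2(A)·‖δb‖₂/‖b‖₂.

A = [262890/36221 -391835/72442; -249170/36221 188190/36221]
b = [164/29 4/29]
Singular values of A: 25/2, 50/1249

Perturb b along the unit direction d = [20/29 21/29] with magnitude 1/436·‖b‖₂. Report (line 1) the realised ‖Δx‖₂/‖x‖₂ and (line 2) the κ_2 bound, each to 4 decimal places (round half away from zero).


0.0032
0.7162

from the listed singular values, σ₁ = 25/2, σ_n = 50/1249
condition number: (25/2) ÷ (50/1249) = 312.2500
worst-case relative error ≤ 312.2500 × 1/436 = 0.7162
solve Ax = b  →  x = [60.2080 79.7440]
‖b‖ = 5.6569, ‖x‖ = 99.9205
δb = ε·‖b‖·d = [0.0089 0.0094]; solving A·Δx = δb gives ‖Δx‖ = 0.3241
dividing the unrounded norms, ‖Δx‖/‖x‖ = 0.0032
tightness: 0.0032 against a bound of 0.7162 (unrounded ratio ≈ 0.0045)


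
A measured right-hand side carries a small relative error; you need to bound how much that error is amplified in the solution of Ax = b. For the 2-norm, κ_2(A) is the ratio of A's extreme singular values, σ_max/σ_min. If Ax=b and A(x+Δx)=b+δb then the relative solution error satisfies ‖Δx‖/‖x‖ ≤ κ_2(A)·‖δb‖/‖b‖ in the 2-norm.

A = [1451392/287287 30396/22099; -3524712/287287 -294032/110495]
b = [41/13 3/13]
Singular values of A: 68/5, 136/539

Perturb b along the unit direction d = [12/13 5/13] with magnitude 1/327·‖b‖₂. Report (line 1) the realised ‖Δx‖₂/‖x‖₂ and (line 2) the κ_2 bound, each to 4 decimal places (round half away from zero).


largest singular value 68/5, smallest 136/539
condition number: (68/5) ÷ (136/539) = 53.9000
bound on ‖Δx‖/‖x‖: κ·ε = 53.9000·1/327 = 0.1648
solve Ax = b  →  x = [-2.5382 11.6159]
‖b‖ = 3.1623, ‖x‖ = 11.8899
δb = ε·‖b‖·d = [0.0089 0.0037]; solving A·Δx = δb gives ‖Δx‖ = 0.0383
dividing the unrounded norms, ‖Δx‖/‖x‖ = 0.0032
tightness: 0.0032 against a bound of 0.1648 (unrounded ratio ≈ 0.0196)

0.0032
0.1648


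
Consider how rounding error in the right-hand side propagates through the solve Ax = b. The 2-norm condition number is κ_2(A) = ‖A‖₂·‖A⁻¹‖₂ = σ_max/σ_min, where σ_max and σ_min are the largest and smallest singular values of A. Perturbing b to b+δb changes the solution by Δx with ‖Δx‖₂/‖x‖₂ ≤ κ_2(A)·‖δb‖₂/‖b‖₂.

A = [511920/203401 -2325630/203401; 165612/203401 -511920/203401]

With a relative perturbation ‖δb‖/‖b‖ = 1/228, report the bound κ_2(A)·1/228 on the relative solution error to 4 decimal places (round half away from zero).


AᵀA = [172212624/24611521 -758665440/24611521; -758665440/24611521 3373359300/24611521]; tr = 2109204/14641, det = 129600/14641
eigenvalues of AᵀA: λ = (tr ± √(tr²−4·det))/2 = 144, 900/14641
so κ_2 = √(144 / (900/14641)) = 48.4000
κ_2(A)·‖δb‖/‖b‖ = 0.2123

0.2123


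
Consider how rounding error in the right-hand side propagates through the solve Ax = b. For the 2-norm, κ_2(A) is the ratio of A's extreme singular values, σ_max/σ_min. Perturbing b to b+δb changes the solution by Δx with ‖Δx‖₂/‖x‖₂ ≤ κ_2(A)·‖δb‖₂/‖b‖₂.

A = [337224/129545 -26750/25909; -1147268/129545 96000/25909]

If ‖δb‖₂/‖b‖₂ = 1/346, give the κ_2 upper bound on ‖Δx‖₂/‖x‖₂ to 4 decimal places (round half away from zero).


0.5760

form AᵀA = [57197755600/671276281 -23831694000/671276281; -23831694000/671276281 9931562500/671276281] with trace 397214900/3972049 and determinant 1000000/3972049
solving λ² − 397214900/3972049·λ + 1000000/3972049 = 0 gives λ = 100, 10000/3972049
σ_max=√100=10, σ_min=√(10000/3972049)=(100/1993) → κ = 199.3000
κ_2(A)·‖δb‖/‖b‖ = 0.5760


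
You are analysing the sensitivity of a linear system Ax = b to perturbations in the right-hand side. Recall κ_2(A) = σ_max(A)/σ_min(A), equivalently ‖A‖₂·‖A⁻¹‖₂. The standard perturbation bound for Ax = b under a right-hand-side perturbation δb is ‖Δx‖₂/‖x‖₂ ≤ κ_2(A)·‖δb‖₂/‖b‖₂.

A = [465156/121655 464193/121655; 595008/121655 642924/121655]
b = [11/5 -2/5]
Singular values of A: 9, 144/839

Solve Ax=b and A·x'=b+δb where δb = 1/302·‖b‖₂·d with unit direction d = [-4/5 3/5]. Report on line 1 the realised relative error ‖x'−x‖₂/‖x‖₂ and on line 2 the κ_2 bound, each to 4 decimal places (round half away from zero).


largest singular value 9, smallest 144/839
κ_2(A) = 9 / (144/839) = 52.4375
perturbation bound = 52.4375·1/302 = 0.1736
solve Ax = b  →  x = [8.5148 -7.9559]
2-norm of b is 2.2361; of x, 11.6533
with δb = [-0.0059 0.0044], A·Δx = δb → ‖Δx‖ = 0.0431
realised ‖Δx‖/‖x‖ = 0.0037
tightness: 0.0037 against a bound of 0.1736 (unrounded ratio ≈ 0.0213)

0.0037
0.1736


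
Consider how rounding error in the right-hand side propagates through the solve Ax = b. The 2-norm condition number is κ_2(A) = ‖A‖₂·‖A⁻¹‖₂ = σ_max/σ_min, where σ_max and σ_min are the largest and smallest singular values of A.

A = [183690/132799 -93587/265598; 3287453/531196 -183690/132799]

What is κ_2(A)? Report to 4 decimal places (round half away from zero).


158.0000

M = AᵀA = [6750279289/167857936 -189843615/20982242; -189843615/20982242 85500649/41964484]. tr(M)=4219085/99856, det(M)=28561/399424
eigenvalues of AᵀA: λ = (tr ± √(tr²−4·det))/2 = 169/4, 169/99856
κ_2(A) = √(λ_max/λ_min) = √((169/4) / (169/99856)) = 158.0000


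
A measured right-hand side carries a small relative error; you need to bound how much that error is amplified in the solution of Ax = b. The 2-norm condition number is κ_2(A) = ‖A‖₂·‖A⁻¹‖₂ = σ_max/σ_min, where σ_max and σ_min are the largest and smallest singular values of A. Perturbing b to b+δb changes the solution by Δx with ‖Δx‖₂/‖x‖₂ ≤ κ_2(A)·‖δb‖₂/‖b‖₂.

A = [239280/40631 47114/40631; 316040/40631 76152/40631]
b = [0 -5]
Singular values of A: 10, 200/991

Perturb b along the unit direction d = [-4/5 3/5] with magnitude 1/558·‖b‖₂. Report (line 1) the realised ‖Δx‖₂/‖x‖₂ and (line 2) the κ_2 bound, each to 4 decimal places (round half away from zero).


σ_max = 10, σ_min = 200/991
κ_2(A) = 10 / (200/991) = 49.5500
worst-case relative error ≤ 49.5500 × 1/558 = 0.0888
solve Ax = b  →  x = [2.8728 -14.5902]
‖b‖ = 5.0000, ‖x‖ = 14.8704
with δb = [-0.0072 0.0054], A·Δx = δb → ‖Δx‖ = 0.0444
dividing the unrounded norms, ‖Δx‖/‖x‖ = 0.0030
tightness: 0.0030 against a bound of 0.0888 (unrounded ratio ≈ 0.0336)

0.0030
0.0888


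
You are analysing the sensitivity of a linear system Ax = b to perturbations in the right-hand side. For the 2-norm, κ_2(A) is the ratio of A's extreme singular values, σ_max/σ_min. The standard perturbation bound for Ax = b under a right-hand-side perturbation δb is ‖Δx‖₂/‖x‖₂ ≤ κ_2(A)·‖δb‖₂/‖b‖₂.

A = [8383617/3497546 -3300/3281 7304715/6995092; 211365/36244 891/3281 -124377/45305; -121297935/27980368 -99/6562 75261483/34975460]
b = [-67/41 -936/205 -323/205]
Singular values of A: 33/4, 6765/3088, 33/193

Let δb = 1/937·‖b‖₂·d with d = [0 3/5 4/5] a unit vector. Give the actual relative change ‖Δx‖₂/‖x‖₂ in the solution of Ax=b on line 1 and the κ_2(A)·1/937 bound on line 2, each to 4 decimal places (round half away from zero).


σ_max = 33/4, σ_min = 33/193
κ = σ_max/σ_min = (33/4)/(33/193) = 48.2500
κ_2(A)·‖δb‖/‖b‖ = 0.0515
solve Ax = b  →  x = [-4.7248 -20.4269 -10.3940]
2-norm of b is 5.0990; of x, 23.4012
with δb = [0.0000 0.0033 0.0044], A·Δx = δb → ‖Δx‖ = 0.0318
realised ‖Δx‖/‖x‖ = 0.0014
tightness: 0.0014 against a bound of 0.0515 (unrounded ratio ≈ 0.0264)

0.0014
0.0515


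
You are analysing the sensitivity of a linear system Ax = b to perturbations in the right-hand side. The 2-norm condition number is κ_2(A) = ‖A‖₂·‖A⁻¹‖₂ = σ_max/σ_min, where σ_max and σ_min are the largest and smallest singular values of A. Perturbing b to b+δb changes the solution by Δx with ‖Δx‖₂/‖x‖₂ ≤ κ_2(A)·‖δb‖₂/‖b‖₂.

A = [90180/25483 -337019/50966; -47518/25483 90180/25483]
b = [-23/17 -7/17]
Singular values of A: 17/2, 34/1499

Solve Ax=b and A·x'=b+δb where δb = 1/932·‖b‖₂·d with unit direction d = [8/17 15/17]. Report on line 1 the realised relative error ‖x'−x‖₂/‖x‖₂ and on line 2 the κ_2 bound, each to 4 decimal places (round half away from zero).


from the listed singular values, σ₁ = 17/2, σ_n = 34/1499
condition number: (17/2) ÷ (34/1499) = 374.7500
perturbation bound = 374.7500·1/932 = 0.4021
solve Ax = b  →  x = [-38.9567 -20.6436]
‖b‖ = 1.4142, ‖x‖ = 44.0884
with δb = [0.0007 0.0013], A·Δx = δb → ‖Δx‖ = 0.0669
relative error = 0.0015
realised/bound (from unrounded values) ≈ 0.0038

0.0015
0.4021


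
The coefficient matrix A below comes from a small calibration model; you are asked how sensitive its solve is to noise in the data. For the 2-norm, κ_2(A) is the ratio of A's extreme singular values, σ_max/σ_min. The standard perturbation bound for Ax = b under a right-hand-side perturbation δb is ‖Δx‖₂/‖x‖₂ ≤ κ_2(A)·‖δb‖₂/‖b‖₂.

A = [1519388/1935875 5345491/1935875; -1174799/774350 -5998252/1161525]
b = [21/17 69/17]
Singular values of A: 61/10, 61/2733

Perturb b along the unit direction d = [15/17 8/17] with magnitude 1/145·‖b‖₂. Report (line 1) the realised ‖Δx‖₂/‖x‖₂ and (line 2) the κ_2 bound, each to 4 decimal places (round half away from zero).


0.0098
1.8848

largest singular value 61/10, smallest 61/2733
condition number: (61/10) ÷ (61/2733) = 273.3000
κ_2(A)·‖δb‖/‖b‖ = 1.8848
solve Ax = b  →  x = [-129.1711 37.1626]
2-norm of b is 4.2426; of x, 134.4107
δb = ε·‖b‖·d = [0.0258 0.0138]; solving A·Δx = δb gives ‖Δx‖ = 1.3109
relative error = 0.0098
tightness: 0.0098 against a bound of 1.8848 (unrounded ratio ≈ 0.0052)


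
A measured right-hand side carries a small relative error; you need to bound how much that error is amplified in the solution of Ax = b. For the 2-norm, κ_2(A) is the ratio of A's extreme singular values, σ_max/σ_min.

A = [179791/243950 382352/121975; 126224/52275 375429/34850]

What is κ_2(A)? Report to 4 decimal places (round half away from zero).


form AᵀA = [5461908601/856967076 674199920/23804641; 674199920/23804641 11985875161/95218564] with trace 33710525/254898 and determinant 279841/2039184
solving λ² − 33710525/254898·λ + 279841/2039184 = 0 gives λ = 529/4, 529/509796
σ_max=√(529/4)=(23/2), σ_min=√(529/509796)=(23/714) → κ = 357.0000

357.0000


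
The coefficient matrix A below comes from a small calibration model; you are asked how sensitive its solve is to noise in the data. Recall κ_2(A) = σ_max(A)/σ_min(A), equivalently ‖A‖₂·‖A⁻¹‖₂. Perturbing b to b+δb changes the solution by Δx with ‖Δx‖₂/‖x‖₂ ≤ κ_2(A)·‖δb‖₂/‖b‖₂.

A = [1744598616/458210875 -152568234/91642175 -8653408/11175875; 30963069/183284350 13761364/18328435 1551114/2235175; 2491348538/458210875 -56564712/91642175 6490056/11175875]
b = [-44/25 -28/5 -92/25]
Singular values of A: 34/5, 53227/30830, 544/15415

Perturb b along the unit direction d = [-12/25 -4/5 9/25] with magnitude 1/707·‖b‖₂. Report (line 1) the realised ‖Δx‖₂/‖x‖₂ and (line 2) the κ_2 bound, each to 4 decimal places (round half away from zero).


σ_max = 34/5, σ_min = 544/15415
κ = σ_max/σ_min = (34/5)/(544/15415) = 192.6875
perturbation bound = 192.6875·1/707 = 0.2725
solve Ax = b  →  x = [-18.1013 -77.7705 80.4800]
2-norm of b is 6.9282; of x, 113.3708
Δx = A⁻¹·δb where δb = 1/707·6.9282·d; ‖Δx‖ = 0.2777
realised ‖Δx‖/‖x‖ = 0.0024
so the bound overstates the realised error by a factor of ≈ 111.2729 (computed from the unrounded values)

0.0024
0.2725


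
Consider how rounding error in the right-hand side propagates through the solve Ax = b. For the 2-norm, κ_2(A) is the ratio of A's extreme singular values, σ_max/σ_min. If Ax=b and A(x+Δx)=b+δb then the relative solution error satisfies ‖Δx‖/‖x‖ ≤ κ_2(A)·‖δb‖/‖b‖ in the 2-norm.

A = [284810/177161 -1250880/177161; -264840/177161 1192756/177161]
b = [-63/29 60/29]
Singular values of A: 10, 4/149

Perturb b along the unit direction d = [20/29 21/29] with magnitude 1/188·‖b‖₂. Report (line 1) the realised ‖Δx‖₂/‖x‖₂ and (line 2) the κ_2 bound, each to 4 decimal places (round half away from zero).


1.9814
1.9814

largest singular value 10, smallest 4/149
condition number: 10 ÷ (4/149) = 372.5000
bound on ‖Δx‖/‖x‖: κ·ε = 372.5000·1/188 = 1.9814
solve Ax = b  →  x = [-0.0659 0.2927]
‖b‖₂ = 3.0000 and ‖x‖₂ = 0.3000
δb = ε·‖b‖·d = [0.0110 0.0116]; solving A·Δx = δb gives ‖Δx‖ = 0.5944
realised ‖Δx‖/‖x‖ = 1.9814
realised/bound = 1 exactly: the bound is attained for this b and d


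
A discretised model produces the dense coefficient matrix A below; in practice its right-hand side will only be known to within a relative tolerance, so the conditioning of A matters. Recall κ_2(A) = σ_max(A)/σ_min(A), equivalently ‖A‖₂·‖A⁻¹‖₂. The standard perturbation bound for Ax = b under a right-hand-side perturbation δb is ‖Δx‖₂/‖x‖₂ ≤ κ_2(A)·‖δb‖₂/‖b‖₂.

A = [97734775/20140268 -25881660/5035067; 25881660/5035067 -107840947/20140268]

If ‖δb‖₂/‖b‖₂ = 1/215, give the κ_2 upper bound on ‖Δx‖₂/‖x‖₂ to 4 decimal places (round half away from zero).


AᵀA = [24102082561225/482319138064 -1581641183430/30144946129; -1581641183430/30144946129 26572455457249/482319138064]; tr = 30127549357/286753352, det = 1766100625/9176107264
eigenvalues of AᵀA: λ = (tr ± √(tr²−4·det))/2 = 1681/16, 1050625/573506704
κ = σ_max/σ_min = (41/4)/(1025/23948) = 239.4800
κ_2(A)·‖δb‖/‖b‖ = 1.1139

1.1139


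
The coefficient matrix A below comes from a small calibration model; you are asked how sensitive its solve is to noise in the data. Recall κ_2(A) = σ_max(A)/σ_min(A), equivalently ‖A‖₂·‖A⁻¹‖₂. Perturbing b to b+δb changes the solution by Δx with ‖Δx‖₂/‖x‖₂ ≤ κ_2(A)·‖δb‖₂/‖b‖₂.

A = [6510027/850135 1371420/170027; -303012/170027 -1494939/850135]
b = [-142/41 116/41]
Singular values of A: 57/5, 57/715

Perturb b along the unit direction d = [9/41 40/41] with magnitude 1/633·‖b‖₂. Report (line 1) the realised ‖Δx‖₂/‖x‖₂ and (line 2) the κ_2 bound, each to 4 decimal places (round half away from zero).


from the listed singular values, σ₁ = 57/5, σ_n = 57/715
κ_2(A) = (57/5) / (57/715) = 143.0000
κ_2(A)·‖δb‖/‖b‖ = 0.2259
solve Ax = b  →  x = [-18.4090 17.0478]
‖b‖ = 4.4721, ‖x‖ = 25.0902
δb = ε·‖b‖·d = [0.0016 0.0069]; solving A·Δx = δb gives ‖Δx‖ = 0.0886
realised ‖Δx‖/‖x‖ = 0.0035
realised/bound (from unrounded values) ≈ 0.0156

0.0035
0.2259


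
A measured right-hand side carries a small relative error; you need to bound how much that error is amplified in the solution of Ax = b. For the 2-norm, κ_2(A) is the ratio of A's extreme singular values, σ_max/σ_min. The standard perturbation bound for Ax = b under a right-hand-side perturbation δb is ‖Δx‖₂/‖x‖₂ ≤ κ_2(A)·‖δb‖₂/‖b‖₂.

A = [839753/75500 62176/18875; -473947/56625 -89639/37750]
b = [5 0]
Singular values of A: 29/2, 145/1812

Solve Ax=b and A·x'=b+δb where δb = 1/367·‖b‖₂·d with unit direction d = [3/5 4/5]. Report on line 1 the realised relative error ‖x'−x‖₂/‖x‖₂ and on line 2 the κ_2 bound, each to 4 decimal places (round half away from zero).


0.0045
0.4937

from the listed singular values, σ₁ = 29/2, σ_n = 145/1812
condition number: (29/2) ÷ (145/1812) = 181.2000
worst-case relative error ≤ 181.2000 × 1/367 = 0.4937
solve Ax = b  →  x = [-10.2323 36.0673]
‖b‖ = 5.0000, ‖x‖ = 37.4907
re-solving with b+δb shifts x by Δx of norm 0.1703
relative error = 0.0045
tightness: 0.0045 against a bound of 0.4937 (unrounded ratio ≈ 0.0092)


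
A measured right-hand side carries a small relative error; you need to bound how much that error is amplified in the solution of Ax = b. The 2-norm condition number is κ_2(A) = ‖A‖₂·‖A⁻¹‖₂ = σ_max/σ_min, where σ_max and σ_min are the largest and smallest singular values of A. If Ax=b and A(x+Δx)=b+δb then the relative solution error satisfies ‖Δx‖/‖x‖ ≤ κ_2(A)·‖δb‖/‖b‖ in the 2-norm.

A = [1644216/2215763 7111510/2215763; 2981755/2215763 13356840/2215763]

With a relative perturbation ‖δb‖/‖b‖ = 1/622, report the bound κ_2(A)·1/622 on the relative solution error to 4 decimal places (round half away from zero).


0.5111

AᵀA = [40118716729/16988254921 178268799240/16988254921; 178268799240/16988254921 792314011300/16988254921]; tr = 495200909/10106041, det = 240100/10106041
λ_max, λ_min = (495200909/10106041 ± √245214234432649881/102132064693681)/2 = 49, 4900/10106041
κ_2(A) = √(λ_max/λ_min) = √(49 / (4900/10106041)) = 317.9000
κ_2(A)·‖δb‖/‖b‖ = 0.5111


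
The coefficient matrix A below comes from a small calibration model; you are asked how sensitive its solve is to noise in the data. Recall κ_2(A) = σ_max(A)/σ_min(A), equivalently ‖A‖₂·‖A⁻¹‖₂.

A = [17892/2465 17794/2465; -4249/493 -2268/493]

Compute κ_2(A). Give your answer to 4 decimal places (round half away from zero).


6.8000

form AᵀA = [917329/7225 665028/7225; 665028/7225 529396/7225] with trace 57869/289 and determinant 240100/289
eigenvalues of AᵀA: λ = (tr ± √(tr²−4·det))/2 = 196, 1225/289
κ = σ_max/σ_min = 14/(35/17) = 6.8000


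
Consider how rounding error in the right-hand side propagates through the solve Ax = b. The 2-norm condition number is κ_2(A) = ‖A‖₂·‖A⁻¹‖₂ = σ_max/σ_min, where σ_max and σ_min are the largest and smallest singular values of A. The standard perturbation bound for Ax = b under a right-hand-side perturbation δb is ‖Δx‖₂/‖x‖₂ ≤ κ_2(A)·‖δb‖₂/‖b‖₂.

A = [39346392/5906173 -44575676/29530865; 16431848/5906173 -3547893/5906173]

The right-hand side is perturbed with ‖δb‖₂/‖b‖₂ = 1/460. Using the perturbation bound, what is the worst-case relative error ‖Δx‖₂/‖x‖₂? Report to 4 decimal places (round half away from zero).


AᵀA = [10758249657472/206407571041 -12102865171848/1032037855205; -12102865171848/1032037855205 13619405380729/5160189276025]; tr = 168099730409/3069714025, det = 119946304/3069714025
λ_max, λ_min = (168099730409/3069714025 ± √28256046560171936452881/9423144195281700625)/2 = 1369/25, 87616/122788561
so κ_2 = √((1369/25) / (87616/122788561)) = 277.0250
worst-case relative error ≤ 277.0250 × 1/460 = 0.6022

0.6022


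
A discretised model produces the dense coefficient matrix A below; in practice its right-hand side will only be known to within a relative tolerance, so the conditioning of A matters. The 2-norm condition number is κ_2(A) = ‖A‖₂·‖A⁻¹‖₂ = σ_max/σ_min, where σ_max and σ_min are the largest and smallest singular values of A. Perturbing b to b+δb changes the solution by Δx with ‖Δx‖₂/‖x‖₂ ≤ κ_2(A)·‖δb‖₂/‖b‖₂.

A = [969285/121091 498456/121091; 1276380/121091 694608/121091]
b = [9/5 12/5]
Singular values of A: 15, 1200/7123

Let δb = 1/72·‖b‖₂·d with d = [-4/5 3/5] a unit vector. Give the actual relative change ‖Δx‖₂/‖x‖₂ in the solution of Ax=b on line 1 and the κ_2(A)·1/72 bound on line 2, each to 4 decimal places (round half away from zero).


σ_max = 15, σ_min = 1200/7123
condition number: 15 ÷ (1200/7123) = 89.0375
worst-case relative error ≤ 89.0375 × 1/72 = 1.2366
solve Ax = b  →  x = [0.1765 0.0941]
‖b‖₂ = 3.0000 and ‖x‖₂ = 0.2000
with δb = [-0.0333 0.0250], A·Δx = δb → ‖Δx‖ = 0.2473
dividing the unrounded norms, ‖Δx‖/‖x‖ = 1.2366
tightness: 1.2366 against a bound of 1.2366; the bound is attained (ratio 1)

1.2366
1.2366


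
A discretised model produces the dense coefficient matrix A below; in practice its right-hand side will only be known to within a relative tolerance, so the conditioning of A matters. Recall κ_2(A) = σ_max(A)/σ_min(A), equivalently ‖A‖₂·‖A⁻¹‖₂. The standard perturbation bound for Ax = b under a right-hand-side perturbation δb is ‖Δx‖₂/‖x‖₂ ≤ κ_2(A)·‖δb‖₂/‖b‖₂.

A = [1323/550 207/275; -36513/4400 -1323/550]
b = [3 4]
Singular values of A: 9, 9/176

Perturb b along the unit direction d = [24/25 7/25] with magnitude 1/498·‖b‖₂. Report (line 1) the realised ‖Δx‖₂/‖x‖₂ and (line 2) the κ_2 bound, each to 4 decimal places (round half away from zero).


0.0025
0.3534

largest singular value 9, smallest 9/176
condition number: 9 ÷ (9/176) = 176.0000
bound on ‖Δx‖/‖x‖: κ·ε = 176.0000·1/498 = 0.3534
solve Ax = b  →  x = [-22.2222 75.0000]
‖b‖₂ = 5.0000 and ‖x‖₂ = 78.2229
re-solving with b+δb shifts x by Δx of norm 0.1963
realised ‖Δx‖/‖x‖ = 0.0025
tightness: 0.0025 against a bound of 0.3534 (unrounded ratio ≈ 0.0071)


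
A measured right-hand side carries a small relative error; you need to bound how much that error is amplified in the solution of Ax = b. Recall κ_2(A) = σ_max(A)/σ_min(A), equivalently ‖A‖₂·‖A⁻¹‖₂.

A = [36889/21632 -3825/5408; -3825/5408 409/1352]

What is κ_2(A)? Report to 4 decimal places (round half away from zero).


256.0000

M = AᵀA = [9437209/2768896 -983025/692224; -983025/692224 102409/173056]. tr(M)=65537/16384, det(M)=1/4096
λ_max, λ_min = (65537/16384 ± √4294836225/268435456)/2 = 4, 1/16384
κ = σ_max/σ_min = 2/(1/128) = 256.0000


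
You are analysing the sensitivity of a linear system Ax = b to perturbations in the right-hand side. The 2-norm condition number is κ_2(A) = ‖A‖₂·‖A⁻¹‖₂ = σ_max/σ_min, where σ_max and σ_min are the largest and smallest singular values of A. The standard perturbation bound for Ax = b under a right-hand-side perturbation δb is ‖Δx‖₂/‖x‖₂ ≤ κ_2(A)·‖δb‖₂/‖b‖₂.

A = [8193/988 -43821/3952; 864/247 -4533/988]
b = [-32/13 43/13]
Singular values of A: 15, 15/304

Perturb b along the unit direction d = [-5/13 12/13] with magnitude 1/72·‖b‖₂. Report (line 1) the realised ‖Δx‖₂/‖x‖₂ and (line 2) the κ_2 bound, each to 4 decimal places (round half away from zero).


σ_max = 15, σ_min = 15/304
κ = σ_max/σ_min = 15/(15/304) = 304.0000
worst-case relative error ≤ 304.0000 × 1/72 = 4.2222
solve Ax = b  →  x = [64.8133 48.6933]
2-norm of b is 4.1231; of x, 81.0667
Δx = A⁻¹·δb where δb = 1/72·4.1231·d; ‖Δx‖ = 1.1606
dividing the unrounded norms, ‖Δx‖/‖x‖ = 0.0143
realised/bound (from unrounded values) ≈ 0.0034

0.0143
4.2222


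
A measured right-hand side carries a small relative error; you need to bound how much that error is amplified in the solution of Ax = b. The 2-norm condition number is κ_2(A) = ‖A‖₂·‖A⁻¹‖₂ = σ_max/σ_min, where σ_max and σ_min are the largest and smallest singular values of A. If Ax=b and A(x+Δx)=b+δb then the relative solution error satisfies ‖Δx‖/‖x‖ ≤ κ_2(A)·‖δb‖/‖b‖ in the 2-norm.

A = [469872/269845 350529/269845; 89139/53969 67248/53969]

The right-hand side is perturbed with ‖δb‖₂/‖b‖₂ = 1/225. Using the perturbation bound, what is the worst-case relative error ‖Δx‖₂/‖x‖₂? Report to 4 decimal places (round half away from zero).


1.6542

M = AᵀA = [498720249/86583025 374035968/86583025; 374035968/86583025 280532601/86583025]. tr(M)=31170114/3463321, det(M)=2025/3463321
λ_max, λ_min = (31170114/3463321 ± √971547953872896/11994592349041)/2 = 9, 225/3463321
σ_max=√9=3, σ_min=√(225/3463321)=(15/1861) → κ = 372.2000
κ_2(A)·‖δb‖/‖b‖ = 1.6542


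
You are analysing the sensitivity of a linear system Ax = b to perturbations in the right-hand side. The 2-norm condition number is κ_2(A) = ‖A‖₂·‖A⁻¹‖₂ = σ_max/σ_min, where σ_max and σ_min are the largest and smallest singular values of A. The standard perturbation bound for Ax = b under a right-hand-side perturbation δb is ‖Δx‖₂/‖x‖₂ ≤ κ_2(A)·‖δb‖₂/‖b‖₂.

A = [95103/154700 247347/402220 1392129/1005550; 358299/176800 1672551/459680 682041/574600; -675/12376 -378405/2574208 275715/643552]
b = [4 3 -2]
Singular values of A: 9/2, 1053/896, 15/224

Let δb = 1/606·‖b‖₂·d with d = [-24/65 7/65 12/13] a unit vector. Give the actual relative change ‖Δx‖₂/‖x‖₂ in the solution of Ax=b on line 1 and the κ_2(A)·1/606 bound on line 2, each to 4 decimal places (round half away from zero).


from the listed singular values, σ₁ = 9/2, σ_n = 15/224
condition number: (9/2) ÷ (15/224) = 67.2000
bound on ‖Δx‖/‖x‖: κ·ε = 67.2000·1/606 = 0.1109
solve Ax = b  →  x = [39.9477 -19.3912 -6.2360]
‖b‖₂ = 5.3852 and ‖x‖₂ = 44.8411
with δb = [-0.0033 0.0010 0.0082], A·Δx = δb → ‖Δx‖ = 0.1327
realised ‖Δx‖/‖x‖ = 0.0030
realised/bound (from unrounded values) ≈ 0.0267

0.0030
0.1109


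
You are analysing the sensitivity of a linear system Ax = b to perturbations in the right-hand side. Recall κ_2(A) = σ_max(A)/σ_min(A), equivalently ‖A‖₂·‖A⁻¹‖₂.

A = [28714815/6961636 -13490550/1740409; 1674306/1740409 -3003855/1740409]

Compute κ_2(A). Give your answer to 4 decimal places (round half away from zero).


form AᵀA = [517188227121/28830681616 -121206465585/3603835202; -121206465585/3603835202 113633601525/1801917601] with trace 8080712289/99760144 and determinant 11390625/99760144
eigenvalues of AᵀA: λ = (tr ± √(tr²−4·det))/2 = 81, 140625/99760144
so κ_2 = √(81 / (140625/99760144)) = 239.7120

239.7120


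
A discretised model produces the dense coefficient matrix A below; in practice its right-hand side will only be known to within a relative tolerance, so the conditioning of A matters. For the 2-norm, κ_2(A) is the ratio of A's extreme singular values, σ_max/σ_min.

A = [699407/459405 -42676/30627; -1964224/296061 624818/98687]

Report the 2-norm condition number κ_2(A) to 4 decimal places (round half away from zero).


224.1000

form AᵀA = [4892443985689/105589253025 -310619568812/7039283535; -310619568812/7039283535 19722703060/469285569] with trace 11093997829/125552025 and determinant 19518724/125552025
solving λ² − 11093997829/125552025·λ + 19518724/125552025 = 0 gives λ = 2209/25, 8836/5022081
κ = σ_max/σ_min = (47/5)/(94/2241) = 224.1000


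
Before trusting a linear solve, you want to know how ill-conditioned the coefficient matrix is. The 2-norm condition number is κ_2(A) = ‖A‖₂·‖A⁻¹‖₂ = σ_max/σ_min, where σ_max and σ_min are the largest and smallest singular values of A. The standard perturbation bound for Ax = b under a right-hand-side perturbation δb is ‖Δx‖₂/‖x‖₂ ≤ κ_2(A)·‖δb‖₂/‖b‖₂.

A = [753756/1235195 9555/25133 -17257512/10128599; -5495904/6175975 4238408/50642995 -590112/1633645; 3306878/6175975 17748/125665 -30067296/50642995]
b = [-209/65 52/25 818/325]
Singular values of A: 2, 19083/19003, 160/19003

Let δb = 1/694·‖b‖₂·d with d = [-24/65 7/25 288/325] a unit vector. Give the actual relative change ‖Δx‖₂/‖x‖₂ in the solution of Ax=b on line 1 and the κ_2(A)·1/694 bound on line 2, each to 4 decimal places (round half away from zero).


0.0017
0.3423

largest singular value 2, smallest 160/19003
κ_2(A) = 2 / (160/19003) = 237.5375
κ_2(A)·‖δb‖/‖b‖ = 0.3423
solve Ax = b  →  x = [-1.3038 463.3693 104.8117]
2-norm of b is 4.5826; of x, 475.0771
δb = ε·‖b‖·d = [-0.0024 0.0018 0.0059]; solving A·Δx = δb gives ‖Δx‖ = 0.7842
relative error = 0.0017
tightness: 0.0017 against a bound of 0.3423 (unrounded ratio ≈ 0.0048)


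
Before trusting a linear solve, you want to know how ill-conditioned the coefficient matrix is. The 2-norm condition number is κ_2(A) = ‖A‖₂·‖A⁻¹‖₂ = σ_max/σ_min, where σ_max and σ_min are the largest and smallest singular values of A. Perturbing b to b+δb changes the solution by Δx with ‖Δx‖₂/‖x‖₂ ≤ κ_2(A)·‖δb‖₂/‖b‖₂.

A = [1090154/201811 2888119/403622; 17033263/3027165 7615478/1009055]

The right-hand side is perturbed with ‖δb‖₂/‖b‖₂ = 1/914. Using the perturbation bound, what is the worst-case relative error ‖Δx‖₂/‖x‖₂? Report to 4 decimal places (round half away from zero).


0.3655

M = AᵀA = [662937087709/10896228225 294631370579/3632076075; 294631370579/3632076075 523796438321/4842768100]. tr(M)=294636651829/1743396516, det(M)=446265625/1743396516
eigenvalues of AᵀA: λ = (tr ± √(tr²−4·det))/2 = 169, 2640625/1743396516
κ_2(A) = √(λ_max/λ_min) = √(169 / (2640625/1743396516)) = 334.0320
perturbation bound = 334.0320·1/914 = 0.3655


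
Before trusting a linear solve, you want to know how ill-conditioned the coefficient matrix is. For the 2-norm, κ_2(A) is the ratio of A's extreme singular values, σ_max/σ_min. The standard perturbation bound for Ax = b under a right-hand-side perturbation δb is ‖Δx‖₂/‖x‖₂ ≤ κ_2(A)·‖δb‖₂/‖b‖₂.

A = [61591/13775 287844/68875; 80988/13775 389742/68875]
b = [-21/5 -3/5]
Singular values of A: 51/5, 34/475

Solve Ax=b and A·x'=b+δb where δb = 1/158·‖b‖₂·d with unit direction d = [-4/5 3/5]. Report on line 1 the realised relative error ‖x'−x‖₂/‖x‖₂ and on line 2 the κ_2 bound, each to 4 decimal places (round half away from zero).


0.0090
0.9019

from the listed singular values, σ₁ = 51/5, σ_n = 34/475
κ_2(A) = (51/5) / (34/475) = 142.5000
bound on ‖Δx‖/‖x‖: κ·ε = 142.5000·1/158 = 0.9019
solve Ax = b  →  x = [-29.1176 30.1471]
‖b‖₂ = 4.2426 and ‖x‖₂ = 41.9128
Δx = A⁻¹·δb where δb = 1/158·4.2426·d; ‖Δx‖ = 0.3751
realised ‖Δx‖/‖x‖ = 0.0090
so the bound overstates the realised error by a factor of ≈ 100.7652 (computed from the unrounded values)
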